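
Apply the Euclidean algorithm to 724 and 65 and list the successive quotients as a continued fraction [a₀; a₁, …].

⌊724/65⌋ = 11, remainder 9
⌊65/9⌋ = 7, remainder 2
⌊9/2⌋ = 4, remainder 1
⌊2/1⌋ = 2, remainder 0

[11; 7, 4, 2]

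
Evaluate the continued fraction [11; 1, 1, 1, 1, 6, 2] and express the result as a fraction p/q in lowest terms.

a_0 = 11: 11/1
a_1 = 1: 12/1
a_2 = 1: 23/2
a_3 = 1: 35/3
a_4 = 1: 58/5
a_5 = 6: 383/33
a_6 = 2: 824/71

824/71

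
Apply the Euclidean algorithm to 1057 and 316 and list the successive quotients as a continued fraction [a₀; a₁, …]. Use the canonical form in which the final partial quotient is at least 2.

Run the Euclidean algorithm, recording each quotient:
1057 = 3·316 + 109, so a_0 = 3
316 = 2·109 + 98, so a_1 = 2
109 = 1·98 + 11, so a_2 = 1
98 = 8·11 + 10, so a_3 = 8
11 = 1·10 + 1, so a_4 = 1
10 = 10·1 + 0, so a_5 = 10

[3; 2, 1, 8, 1, 10]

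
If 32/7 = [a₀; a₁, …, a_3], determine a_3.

⌊32/7⌋ = 4, remainder 4
⌊7/4⌋ = 1, remainder 3
⌊4/3⌋ = 1, remainder 1
⌊3/1⌋ = 3, remainder 0

3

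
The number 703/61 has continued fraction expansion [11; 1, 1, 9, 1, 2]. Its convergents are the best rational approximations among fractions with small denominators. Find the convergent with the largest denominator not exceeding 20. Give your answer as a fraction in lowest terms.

219/19

List convergents until the denominator exceeds the bound:
a_0 = 11: 11/1  (≤ bound)
a_1 = 1: 12/1  (≤ bound)
a_2 = 1: 23/2  (≤ bound)
a_3 = 9: 219/19  (≤ bound)
a_4 = 1: 242/21  (> 20, stop)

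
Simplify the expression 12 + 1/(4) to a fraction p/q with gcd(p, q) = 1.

Start with 4.
12 + 1/(4/1) = 12 + 1/4 = 49/4

49/4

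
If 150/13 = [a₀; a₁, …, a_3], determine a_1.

⌊150/13⌋ = 11, remainder 7
⌊13/7⌋ = 1, remainder 6

1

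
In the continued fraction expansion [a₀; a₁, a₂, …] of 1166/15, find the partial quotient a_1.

1

1166 = 77·15 + 11, so a_0 = 77
15 = 1·11 + 4, so a_1 = 1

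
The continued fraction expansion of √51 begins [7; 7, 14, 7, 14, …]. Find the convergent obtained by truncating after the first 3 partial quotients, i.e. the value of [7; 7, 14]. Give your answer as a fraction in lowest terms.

707/99

a_0 = 7: 7/1
a_1 = 7: 50/7
a_2 = 14: 707/99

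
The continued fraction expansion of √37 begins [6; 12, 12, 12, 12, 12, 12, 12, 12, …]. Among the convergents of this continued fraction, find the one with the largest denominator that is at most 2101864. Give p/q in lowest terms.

1555849/255780

a_0 = 6: 6/1  (≤ bound)
a_1 = 12: 73/12  (≤ bound)
a_2 = 12: 882/145  (≤ bound)
a_3 = 12: 10657/1752  (≤ bound)
a_4 = 12: 128766/21169  (≤ bound)
a_5 = 12: 1555849/255780  (≤ bound)
a_6 = 12: 18798954/3090529  (> 2101864, stop)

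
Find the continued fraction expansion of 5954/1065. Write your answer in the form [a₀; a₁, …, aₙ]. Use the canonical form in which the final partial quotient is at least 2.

5954 = 5·1065 + 629, so a_0 = 5
1065 = 1·629 + 436, so a_1 = 1
629 = 1·436 + 193, so a_2 = 1
436 = 2·193 + 50, so a_3 = 2
193 = 3·50 + 43, so a_4 = 3
50 = 1·43 + 7, so a_5 = 1
43 = 6·7 + 1, so a_6 = 6
7 = 7·1 + 0, so a_7 = 7

[5; 1, 1, 2, 3, 1, 6, 7]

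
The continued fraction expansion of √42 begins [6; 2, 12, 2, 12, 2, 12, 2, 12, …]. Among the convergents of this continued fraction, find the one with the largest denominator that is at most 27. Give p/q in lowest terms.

162/25

List convergents until the denominator exceeds the bound:
a_0 = 6: 6/1  (≤ bound)
a_1 = 2: 13/2  (≤ bound)
a_2 = 12: 162/25  (≤ bound)
a_3 = 2: 337/52  (> 27, stop)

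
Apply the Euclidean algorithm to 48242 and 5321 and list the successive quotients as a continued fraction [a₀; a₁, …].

Repeatedly divide and take the remainder:
48242 ÷ 5321 → quotient 9, remainder 353
5321 ÷ 353 → quotient 15, remainder 26
353 ÷ 26 → quotient 13, remainder 15
26 ÷ 15 → quotient 1, remainder 11
15 ÷ 11 → quotient 1, remainder 4
11 ÷ 4 → quotient 2, remainder 3
4 ÷ 3 → quotient 1, remainder 1
3 ÷ 1 → quotient 3, remainder 0

[9; 15, 13, 1, 1, 2, 1, 3]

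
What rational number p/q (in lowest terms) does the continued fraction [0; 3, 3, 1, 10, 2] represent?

90/293

Start with 2.
10 + 1/(2/1) = 10 + 1/2 = 21/2
1 + 1/(21/2) = 1 + 2/21 = 23/21
3 + 1/(23/21) = 3 + 21/23 = 90/23
3 + 1/(90/23) = 3 + 23/90 = 293/90
0 + 1/(293/90) = 0 + 90/293 = 90/293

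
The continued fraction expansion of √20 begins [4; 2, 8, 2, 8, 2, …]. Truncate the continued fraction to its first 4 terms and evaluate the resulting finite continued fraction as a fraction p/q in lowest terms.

Start with 2.
8 + 1/(2/1) = 8 + 1/2 = 17/2
2 + 1/(17/2) = 2 + 2/17 = 36/17
4 + 1/(36/17) = 4 + 17/36 = 161/36

161/36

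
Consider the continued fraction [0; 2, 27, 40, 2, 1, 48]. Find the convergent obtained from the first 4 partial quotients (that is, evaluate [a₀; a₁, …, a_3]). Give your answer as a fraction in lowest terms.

a_0 = 0: 0/1
a_1 = 2: 1/2
a_2 = 27: 27/55
a_3 = 40: 1081/2202

1081/2202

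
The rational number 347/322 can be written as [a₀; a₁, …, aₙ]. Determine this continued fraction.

[1; 12, 1, 7, 3]

Apply division with remainder until the remainder is 0:
⌊347/322⌋ = 1, remainder 25
⌊322/25⌋ = 12, remainder 22
⌊25/22⌋ = 1, remainder 3
⌊22/3⌋ = 7, remainder 1
⌊3/1⌋ = 3, remainder 0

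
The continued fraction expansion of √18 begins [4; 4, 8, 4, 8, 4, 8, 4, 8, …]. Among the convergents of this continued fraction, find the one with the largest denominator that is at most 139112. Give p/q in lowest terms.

161564/38081

a_0 = 4: 4/1  (≤ bound)
a_1 = 4: 17/4  (≤ bound)
a_2 = 8: 140/33  (≤ bound)
a_3 = 4: 577/136  (≤ bound)
a_4 = 8: 4756/1121  (≤ bound)
a_5 = 4: 19601/4620  (≤ bound)
a_6 = 8: 161564/38081  (≤ bound)
a_7 = 4: 665857/156944  (> 139112, stop)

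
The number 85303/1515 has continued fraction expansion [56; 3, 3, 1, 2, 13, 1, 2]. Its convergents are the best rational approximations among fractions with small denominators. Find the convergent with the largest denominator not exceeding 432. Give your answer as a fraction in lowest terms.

List convergents until the denominator exceeds the bound:
a_0 = 56: 56/1  (≤ bound)
a_1 = 3: 169/3  (≤ bound)
a_2 = 3: 563/10  (≤ bound)
a_3 = 1: 732/13  (≤ bound)
a_4 = 2: 2027/36  (≤ bound)
a_5 = 13: 27083/481  (> 432, stop)

2027/36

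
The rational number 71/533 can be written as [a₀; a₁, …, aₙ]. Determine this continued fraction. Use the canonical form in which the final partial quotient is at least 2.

[0; 7, 1, 1, 35]

Apply division with remainder until the remainder is 0:
71 ÷ 533 → quotient 0, remainder 71
533 ÷ 71 → quotient 7, remainder 36
71 ÷ 36 → quotient 1, remainder 35
36 ÷ 35 → quotient 1, remainder 1
35 ÷ 1 → quotient 35, remainder 0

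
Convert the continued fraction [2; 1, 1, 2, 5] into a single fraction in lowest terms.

Compute successive convergents:
a_0 = 2: 2/1
a_1 = 1: 3/1
a_2 = 1: 5/2
a_3 = 2: 13/5
a_4 = 5: 70/27

70/27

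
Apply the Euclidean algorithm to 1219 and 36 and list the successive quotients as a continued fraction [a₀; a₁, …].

[33; 1, 6, 5]

Apply division with remainder until the remainder is 0:
1219 ÷ 36 → quotient 33, remainder 31
36 ÷ 31 → quotient 1, remainder 5
31 ÷ 5 → quotient 6, remainder 1
5 ÷ 1 → quotient 5, remainder 0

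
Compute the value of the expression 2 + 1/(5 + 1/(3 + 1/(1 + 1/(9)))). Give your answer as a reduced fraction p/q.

449/205

a_0 = 2: 2/1
a_1 = 5: 11/5
a_2 = 3: 35/16
a_3 = 1: 46/21
a_4 = 9: 449/205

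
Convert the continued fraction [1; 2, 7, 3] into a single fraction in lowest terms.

a_0 = 1: 1/1
a_1 = 2: 3/2
a_2 = 7: 22/15
a_3 = 3: 69/47

69/47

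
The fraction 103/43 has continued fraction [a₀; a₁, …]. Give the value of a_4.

103 ÷ 43 → quotient 2, remainder 17
43 ÷ 17 → quotient 2, remainder 9
17 ÷ 9 → quotient 1, remainder 8
9 ÷ 8 → quotient 1, remainder 1
8 ÷ 1 → quotient 8, remainder 0

8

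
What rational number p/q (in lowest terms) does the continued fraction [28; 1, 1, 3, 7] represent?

1457/51

Work from the innermost term outward:
Start with 7.
3 + 1/(7/1) = 3 + 1/7 = 22/7
1 + 1/(22/7) = 1 + 7/22 = 29/22
1 + 1/(29/22) = 1 + 22/29 = 51/29
28 + 1/(51/29) = 28 + 29/51 = 1457/51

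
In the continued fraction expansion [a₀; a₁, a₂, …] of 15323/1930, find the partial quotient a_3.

Repeatedly divide and take the remainder:
⌊15323/1930⌋ = 7, remainder 1813
⌊1930/1813⌋ = 1, remainder 117
⌊1813/117⌋ = 15, remainder 58
⌊117/58⌋ = 2, remainder 1

2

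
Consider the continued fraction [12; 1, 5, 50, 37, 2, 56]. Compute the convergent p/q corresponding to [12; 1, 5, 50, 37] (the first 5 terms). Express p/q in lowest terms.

143008/11143

Collapse the nested fraction from the inside out:
Start with 37.
50 + 1/(37/1) = 50 + 1/37 = 1851/37
5 + 1/(1851/37) = 5 + 37/1851 = 9292/1851
1 + 1/(9292/1851) = 1 + 1851/9292 = 11143/9292
12 + 1/(11143/9292) = 12 + 9292/11143 = 143008/11143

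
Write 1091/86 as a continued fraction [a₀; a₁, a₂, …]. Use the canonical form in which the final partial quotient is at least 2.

[12; 1, 2, 5, 2, 2]

⌊1091/86⌋ = 12, remainder 59
⌊86/59⌋ = 1, remainder 27
⌊59/27⌋ = 2, remainder 5
⌊27/5⌋ = 5, remainder 2
⌊5/2⌋ = 2, remainder 1
⌊2/1⌋ = 2, remainder 0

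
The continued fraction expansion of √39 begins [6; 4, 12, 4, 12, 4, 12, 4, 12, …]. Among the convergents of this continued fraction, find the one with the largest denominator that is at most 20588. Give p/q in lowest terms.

a_0 = 6: 6/1  (≤ bound)
a_1 = 4: 25/4  (≤ bound)
a_2 = 12: 306/49  (≤ bound)
a_3 = 4: 1249/200  (≤ bound)
a_4 = 12: 15294/2449  (≤ bound)
a_5 = 4: 62425/9996  (≤ bound)
a_6 = 12: 764394/122401  (> 20588, stop)

62425/9996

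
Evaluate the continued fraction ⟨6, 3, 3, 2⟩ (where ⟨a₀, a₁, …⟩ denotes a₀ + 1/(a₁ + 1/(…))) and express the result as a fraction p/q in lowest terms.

Build up convergents one term at a time:
a_0 = 6: 6/1
a_1 = 3: 19/3
a_2 = 3: 63/10
a_3 = 2: 145/23

145/23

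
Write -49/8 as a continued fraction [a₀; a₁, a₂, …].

[-7; 1, 7]

Apply division with remainder until the remainder is 0:
-49 = -7·8 + 7, so a_0 = -7
8 = 1·7 + 1, so a_1 = 1
7 = 7·1 + 0, so a_2 = 7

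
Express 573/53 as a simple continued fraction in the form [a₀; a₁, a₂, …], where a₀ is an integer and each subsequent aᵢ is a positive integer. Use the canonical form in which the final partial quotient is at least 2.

Run the Euclidean algorithm, recording each quotient:
⌊573/53⌋ = 10, remainder 43
⌊53/43⌋ = 1, remainder 10
⌊43/10⌋ = 4, remainder 3
⌊10/3⌋ = 3, remainder 1
⌊3/1⌋ = 3, remainder 0

[10; 1, 4, 3, 3]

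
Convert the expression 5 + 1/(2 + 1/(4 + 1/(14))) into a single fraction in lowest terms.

697/128

Start with 14.
4 + 1/(14/1) = 4 + 1/14 = 57/14
2 + 1/(57/14) = 2 + 14/57 = 128/57
5 + 1/(128/57) = 5 + 57/128 = 697/128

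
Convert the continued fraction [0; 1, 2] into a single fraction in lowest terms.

Use the convergent recurrence hₖ = aₖ·hₖ₋₁ + hₖ₋₂ (and likewise for the denominators kₖ):
a_0 = 0: 0/1
a_1 = 1: 1/1
a_2 = 2: 2/3

2/3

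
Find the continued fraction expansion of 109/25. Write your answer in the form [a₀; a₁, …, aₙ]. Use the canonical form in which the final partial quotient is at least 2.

Apply division with remainder until the remainder is 0:
109 = 4·25 + 9, so a_0 = 4
25 = 2·9 + 7, so a_1 = 2
9 = 1·7 + 2, so a_2 = 1
7 = 3·2 + 1, so a_3 = 3
2 = 2·1 + 0, so a_4 = 2

[4; 2, 1, 3, 2]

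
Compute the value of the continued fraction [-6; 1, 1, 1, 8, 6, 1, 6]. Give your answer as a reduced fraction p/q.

Use the convergent recurrence hₖ = aₖ·hₖ₋₁ + hₖ₋₂ (and likewise for the denominators kₖ):
a_0 = -6: -6/1
a_1 = 1: -5/1
a_2 = 1: -11/2
a_3 = 1: -16/3
a_4 = 8: -139/26
a_5 = 6: -850/159
a_6 = 1: -989/185
a_7 = 6: -6784/1269

-6784/1269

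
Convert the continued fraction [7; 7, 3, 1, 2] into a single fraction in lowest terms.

Start with 2.
1 + 1/(2/1) = 1 + 1/2 = 3/2
3 + 1/(3/2) = 3 + 2/3 = 11/3
7 + 1/(11/3) = 7 + 3/11 = 80/11
7 + 1/(80/11) = 7 + 11/80 = 571/80

571/80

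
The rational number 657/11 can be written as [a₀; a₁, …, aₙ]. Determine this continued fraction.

[59; 1, 2, 1, 2]

Repeatedly divide and take the remainder:
657 = 59·11 + 8, so a_0 = 59
11 = 1·8 + 3, so a_1 = 1
8 = 2·3 + 2, so a_2 = 2
3 = 1·2 + 1, so a_3 = 1
2 = 2·1 + 0, so a_4 = 2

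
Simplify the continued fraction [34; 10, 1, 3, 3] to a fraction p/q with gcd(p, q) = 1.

4773/140

Compute successive convergents:
a_0 = 34: 34/1
a_1 = 10: 341/10
a_2 = 1: 375/11
a_3 = 3: 1466/43
a_4 = 3: 4773/140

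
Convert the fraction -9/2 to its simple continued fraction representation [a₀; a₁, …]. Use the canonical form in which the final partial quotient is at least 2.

-9 = -5·2 + 1, so a_0 = -5
2 = 2·1 + 0, so a_1 = 2

[-5; 2]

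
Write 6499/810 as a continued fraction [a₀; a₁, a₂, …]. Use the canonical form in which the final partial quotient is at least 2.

[8; 42, 1, 1, 1, 2, 2]

Run the Euclidean algorithm, recording each quotient:
6499 ÷ 810 → quotient 8, remainder 19
810 ÷ 19 → quotient 42, remainder 12
19 ÷ 12 → quotient 1, remainder 7
12 ÷ 7 → quotient 1, remainder 5
7 ÷ 5 → quotient 1, remainder 2
5 ÷ 2 → quotient 2, remainder 1
2 ÷ 1 → quotient 2, remainder 0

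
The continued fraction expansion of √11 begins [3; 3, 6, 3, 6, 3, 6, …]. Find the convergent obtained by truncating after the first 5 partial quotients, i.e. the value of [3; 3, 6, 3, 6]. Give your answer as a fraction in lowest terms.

Start with 6.
3 + 1/(6/1) = 3 + 1/6 = 19/6
6 + 1/(19/6) = 6 + 6/19 = 120/19
3 + 1/(120/19) = 3 + 19/120 = 379/120
3 + 1/(379/120) = 3 + 120/379 = 1257/379

1257/379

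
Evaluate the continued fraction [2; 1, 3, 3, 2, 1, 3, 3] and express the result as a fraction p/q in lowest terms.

Start with 3.
3 + 1/(3/1) = 3 + 1/3 = 10/3
1 + 1/(10/3) = 1 + 3/10 = 13/10
2 + 1/(13/10) = 2 + 10/13 = 36/13
3 + 1/(36/13) = 3 + 13/36 = 121/36
3 + 1/(121/36) = 3 + 36/121 = 399/121
1 + 1/(399/121) = 1 + 121/399 = 520/399
2 + 1/(520/399) = 2 + 399/520 = 1439/520

1439/520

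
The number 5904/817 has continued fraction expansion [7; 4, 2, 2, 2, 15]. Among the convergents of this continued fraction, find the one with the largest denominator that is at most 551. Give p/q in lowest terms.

383/53

List convergents until the denominator exceeds the bound:
a_0 = 7: 7/1  (≤ bound)
a_1 = 4: 29/4  (≤ bound)
a_2 = 2: 65/9  (≤ bound)
a_3 = 2: 159/22  (≤ bound)
a_4 = 2: 383/53  (≤ bound)
a_5 = 15: 5904/817  (> 551, stop)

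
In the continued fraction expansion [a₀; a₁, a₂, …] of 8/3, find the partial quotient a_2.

2

Repeatedly divide and take the remainder:
8 ÷ 3 → quotient 2, remainder 2
3 ÷ 2 → quotient 1, remainder 1
2 ÷ 1 → quotient 2, remainder 0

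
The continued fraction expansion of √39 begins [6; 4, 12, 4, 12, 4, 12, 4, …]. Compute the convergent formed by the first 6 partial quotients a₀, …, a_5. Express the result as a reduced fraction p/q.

Start with 4.
12 + 1/(4/1) = 12 + 1/4 = 49/4
4 + 1/(49/4) = 4 + 4/49 = 200/49
12 + 1/(200/49) = 12 + 49/200 = 2449/200
4 + 1/(2449/200) = 4 + 200/2449 = 9996/2449
6 + 1/(9996/2449) = 6 + 2449/9996 = 62425/9996

62425/9996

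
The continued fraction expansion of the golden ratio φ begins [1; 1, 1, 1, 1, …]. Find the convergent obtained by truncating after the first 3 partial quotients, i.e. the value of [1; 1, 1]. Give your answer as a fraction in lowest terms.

Starting at the tail and folding back:
Start with 1.
1 + 1/(1/1) = 1 + 1/1 = 2/1
1 + 1/(2/1) = 1 + 1/2 = 3/2

3/2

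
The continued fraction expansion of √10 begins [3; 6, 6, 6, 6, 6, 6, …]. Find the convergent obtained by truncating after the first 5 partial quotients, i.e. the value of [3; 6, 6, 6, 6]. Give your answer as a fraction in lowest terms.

Collapse the nested fraction from the inside out:
Start with 6.
6 + 1/(6/1) = 6 + 1/6 = 37/6
6 + 1/(37/6) = 6 + 6/37 = 228/37
6 + 1/(228/37) = 6 + 37/228 = 1405/228
3 + 1/(1405/228) = 3 + 228/1405 = 4443/1405

4443/1405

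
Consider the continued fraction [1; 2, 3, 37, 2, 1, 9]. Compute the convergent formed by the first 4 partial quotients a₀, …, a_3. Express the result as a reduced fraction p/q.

373/261

Start with 37.
3 + 1/(37/1) = 3 + 1/37 = 112/37
2 + 1/(112/37) = 2 + 37/112 = 261/112
1 + 1/(261/112) = 1 + 112/261 = 373/261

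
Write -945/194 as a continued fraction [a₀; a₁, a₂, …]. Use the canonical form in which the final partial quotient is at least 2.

-945 = -5·194 + 25, so a_0 = -5
194 = 7·25 + 19, so a_1 = 7
25 = 1·19 + 6, so a_2 = 1
19 = 3·6 + 1, so a_3 = 3
6 = 6·1 + 0, so a_4 = 6

[-5; 7, 1, 3, 6]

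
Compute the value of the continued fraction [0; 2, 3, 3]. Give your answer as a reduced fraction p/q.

10/23

Start with 3.
3 + 1/(3/1) = 3 + 1/3 = 10/3
2 + 1/(10/3) = 2 + 3/10 = 23/10
0 + 1/(23/10) = 0 + 10/23 = 10/23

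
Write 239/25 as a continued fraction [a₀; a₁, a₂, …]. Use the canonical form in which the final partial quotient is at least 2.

239 = 9·25 + 14, so a_0 = 9
25 = 1·14 + 11, so a_1 = 1
14 = 1·11 + 3, so a_2 = 1
11 = 3·3 + 2, so a_3 = 3
3 = 1·2 + 1, so a_4 = 1
2 = 2·1 + 0, so a_5 = 2

[9; 1, 1, 3, 1, 2]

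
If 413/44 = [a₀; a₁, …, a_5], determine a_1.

2

413 ÷ 44 → quotient 9, remainder 17
44 ÷ 17 → quotient 2, remainder 10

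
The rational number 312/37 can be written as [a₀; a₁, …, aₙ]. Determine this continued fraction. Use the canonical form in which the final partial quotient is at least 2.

Run the Euclidean algorithm, recording each quotient:
312 = 8·37 + 16, so a_0 = 8
37 = 2·16 + 5, so a_1 = 2
16 = 3·5 + 1, so a_2 = 3
5 = 5·1 + 0, so a_3 = 5

[8; 2, 3, 5]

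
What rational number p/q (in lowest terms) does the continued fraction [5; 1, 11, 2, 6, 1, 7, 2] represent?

a_0 = 5: 5/1
a_1 = 1: 6/1
a_2 = 11: 71/12
a_3 = 2: 148/25
a_4 = 6: 959/162
a_5 = 1: 1107/187
a_6 = 7: 8708/1471
a_7 = 2: 18523/3129

18523/3129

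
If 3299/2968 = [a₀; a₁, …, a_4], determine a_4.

11

Repeatedly divide and take the remainder:
⌊3299/2968⌋ = 1, remainder 331
⌊2968/331⌋ = 8, remainder 320
⌊331/320⌋ = 1, remainder 11
⌊320/11⌋ = 29, remainder 1
⌊11/1⌋ = 11, remainder 0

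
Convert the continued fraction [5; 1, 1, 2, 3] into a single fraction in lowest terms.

95/17

Work from the innermost term outward:
Start with 3.
2 + 1/(3/1) = 2 + 1/3 = 7/3
1 + 1/(7/3) = 1 + 3/7 = 10/7
1 + 1/(10/7) = 1 + 7/10 = 17/10
5 + 1/(17/10) = 5 + 10/17 = 95/17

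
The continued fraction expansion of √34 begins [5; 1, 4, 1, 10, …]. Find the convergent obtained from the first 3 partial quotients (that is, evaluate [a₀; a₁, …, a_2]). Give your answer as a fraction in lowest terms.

Start with 4.
1 + 1/(4/1) = 1 + 1/4 = 5/4
5 + 1/(5/4) = 5 + 4/5 = 29/5

29/5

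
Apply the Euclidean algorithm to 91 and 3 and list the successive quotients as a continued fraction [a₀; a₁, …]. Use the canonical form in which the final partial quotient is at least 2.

Apply division with remainder until the remainder is 0:
91 ÷ 3 → quotient 30, remainder 1
3 ÷ 1 → quotient 3, remainder 0

[30; 3]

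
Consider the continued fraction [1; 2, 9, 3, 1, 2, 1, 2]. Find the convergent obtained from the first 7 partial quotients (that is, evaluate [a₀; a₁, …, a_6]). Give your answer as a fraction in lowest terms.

Work from the innermost term outward:
Start with 1.
2 + 1/(1/1) = 2 + 1/1 = 3/1
1 + 1/(3/1) = 1 + 1/3 = 4/3
3 + 1/(4/3) = 3 + 3/4 = 15/4
9 + 1/(15/4) = 9 + 4/15 = 139/15
2 + 1/(139/15) = 2 + 15/139 = 293/139
1 + 1/(293/139) = 1 + 139/293 = 432/293

432/293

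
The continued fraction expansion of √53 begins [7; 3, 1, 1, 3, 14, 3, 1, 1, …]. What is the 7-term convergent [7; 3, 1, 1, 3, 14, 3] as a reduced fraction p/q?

Use the convergent recurrence hₖ = aₖ·hₖ₋₁ + hₖ₋₂ (and likewise for the denominators kₖ):
a_0 = 7: 7/1
a_1 = 3: 22/3
a_2 = 1: 29/4
a_3 = 1: 51/7
a_4 = 3: 182/25
a_5 = 14: 2599/357
a_6 = 3: 7979/1096

7979/1096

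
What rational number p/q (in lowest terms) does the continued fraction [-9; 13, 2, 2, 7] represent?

-4427/496

Starting at the tail and folding back:
Start with 7.
2 + 1/(7/1) = 2 + 1/7 = 15/7
2 + 1/(15/7) = 2 + 7/15 = 37/15
13 + 1/(37/15) = 13 + 15/37 = 496/37
-9 + 1/(496/37) = -9 + 37/496 = -4427/496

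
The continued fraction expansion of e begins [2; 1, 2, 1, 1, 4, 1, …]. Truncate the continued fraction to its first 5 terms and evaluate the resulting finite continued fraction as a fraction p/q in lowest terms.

19/7

Use the convergent recurrence hₖ = aₖ·hₖ₋₁ + hₖ₋₂ (and likewise for the denominators kₖ):
a_0 = 2: 2/1
a_1 = 1: 3/1
a_2 = 2: 8/3
a_3 = 1: 11/4
a_4 = 1: 19/7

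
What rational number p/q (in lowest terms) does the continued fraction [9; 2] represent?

19/2

Start with 2.
9 + 1/(2/1) = 9 + 1/2 = 19/2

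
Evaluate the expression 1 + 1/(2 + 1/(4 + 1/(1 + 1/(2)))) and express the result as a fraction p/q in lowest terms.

Start with 2.
1 + 1/(2/1) = 1 + 1/2 = 3/2
4 + 1/(3/2) = 4 + 2/3 = 14/3
2 + 1/(14/3) = 2 + 3/14 = 31/14
1 + 1/(31/14) = 1 + 14/31 = 45/31

45/31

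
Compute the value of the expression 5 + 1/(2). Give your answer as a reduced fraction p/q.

Use the convergent recurrence hₖ = aₖ·hₖ₋₁ + hₖ₋₂ (and likewise for the denominators kₖ):
a_0 = 5: 5/1
a_1 = 2: 11/2

11/2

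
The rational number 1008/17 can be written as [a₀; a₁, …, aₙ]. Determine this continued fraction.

[59; 3, 2, 2]

⌊1008/17⌋ = 59, remainder 5
⌊17/5⌋ = 3, remainder 2
⌊5/2⌋ = 2, remainder 1
⌊2/1⌋ = 2, remainder 0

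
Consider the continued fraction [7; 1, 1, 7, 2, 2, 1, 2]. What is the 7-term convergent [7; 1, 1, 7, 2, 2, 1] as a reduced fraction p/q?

836/111

Starting at the tail and folding back:
Start with 1.
2 + 1/(1/1) = 2 + 1/1 = 3/1
2 + 1/(3/1) = 2 + 1/3 = 7/3
7 + 1/(7/3) = 7 + 3/7 = 52/7
1 + 1/(52/7) = 1 + 7/52 = 59/52
1 + 1/(59/52) = 1 + 52/59 = 111/59
7 + 1/(111/59) = 7 + 59/111 = 836/111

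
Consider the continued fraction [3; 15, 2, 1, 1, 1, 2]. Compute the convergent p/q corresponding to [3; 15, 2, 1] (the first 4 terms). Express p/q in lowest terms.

141/46

Starting at the tail and folding back:
Start with 1.
2 + 1/(1/1) = 2 + 1/1 = 3/1
15 + 1/(3/1) = 15 + 1/3 = 46/3
3 + 1/(46/3) = 3 + 3/46 = 141/46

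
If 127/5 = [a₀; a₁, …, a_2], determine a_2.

2

Run the Euclidean algorithm, recording each quotient:
127 ÷ 5 → quotient 25, remainder 2
5 ÷ 2 → quotient 2, remainder 1
2 ÷ 1 → quotient 2, remainder 0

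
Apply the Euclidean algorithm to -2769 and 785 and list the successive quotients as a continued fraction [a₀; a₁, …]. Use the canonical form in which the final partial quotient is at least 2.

[-4; 2, 8, 1, 1, 1, 2, 5]

-2769 = -4·785 + 371, so a_0 = -4
785 = 2·371 + 43, so a_1 = 2
371 = 8·43 + 27, so a_2 = 8
43 = 1·27 + 16, so a_3 = 1
27 = 1·16 + 11, so a_4 = 1
16 = 1·11 + 5, so a_5 = 1
11 = 2·5 + 1, so a_6 = 2
5 = 5·1 + 0, so a_7 = 5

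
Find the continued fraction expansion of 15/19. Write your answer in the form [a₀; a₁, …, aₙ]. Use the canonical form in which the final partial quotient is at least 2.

[0; 1, 3, 1, 3]

15 = 0·19 + 15, so a_0 = 0
19 = 1·15 + 4, so a_1 = 1
15 = 3·4 + 3, so a_2 = 3
4 = 1·3 + 1, so a_3 = 1
3 = 3·1 + 0, so a_4 = 3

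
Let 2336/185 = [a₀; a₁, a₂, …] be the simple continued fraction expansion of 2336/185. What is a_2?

2336 ÷ 185 → quotient 12, remainder 116
185 ÷ 116 → quotient 1, remainder 69
116 ÷ 69 → quotient 1, remainder 47

1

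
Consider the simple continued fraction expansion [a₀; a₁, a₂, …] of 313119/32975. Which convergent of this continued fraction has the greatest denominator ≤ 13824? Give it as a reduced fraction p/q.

List convergents until the denominator exceeds the bound:
a_0 = 9: 9/1  (≤ bound)
a_1 = 2: 19/2  (≤ bound)
a_2 = 56: 1073/113  (≤ bound)
a_3 = 1: 1092/115  (≤ bound)
a_4 = 18: 20729/2183  (≤ bound)
a_5 = 7: 146195/15396  (> 13824, stop)

20729/2183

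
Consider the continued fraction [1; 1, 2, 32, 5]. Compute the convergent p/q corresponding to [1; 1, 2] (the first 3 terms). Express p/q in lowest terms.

a_0 = 1: 1/1
a_1 = 1: 2/1
a_2 = 2: 5/3

5/3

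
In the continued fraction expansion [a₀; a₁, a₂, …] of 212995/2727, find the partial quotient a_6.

Repeatedly divide and take the remainder:
⌊212995/2727⌋ = 78, remainder 289
⌊2727/289⌋ = 9, remainder 126
⌊289/126⌋ = 2, remainder 37
⌊126/37⌋ = 3, remainder 15
⌊37/15⌋ = 2, remainder 7
⌊15/7⌋ = 2, remainder 1
⌊7/1⌋ = 7, remainder 0

7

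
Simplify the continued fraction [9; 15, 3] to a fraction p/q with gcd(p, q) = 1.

Start with 3.
15 + 1/(3/1) = 15 + 1/3 = 46/3
9 + 1/(46/3) = 9 + 3/46 = 417/46

417/46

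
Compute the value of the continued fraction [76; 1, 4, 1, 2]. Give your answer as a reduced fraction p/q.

Start with 2.
1 + 1/(2/1) = 1 + 1/2 = 3/2
4 + 1/(3/2) = 4 + 2/3 = 14/3
1 + 1/(14/3) = 1 + 3/14 = 17/14
76 + 1/(17/14) = 76 + 14/17 = 1306/17

1306/17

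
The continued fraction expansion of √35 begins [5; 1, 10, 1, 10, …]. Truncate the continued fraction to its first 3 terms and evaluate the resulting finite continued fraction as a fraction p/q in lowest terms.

65/11

Work from the innermost term outward:
Start with 10.
1 + 1/(10/1) = 1 + 1/10 = 11/10
5 + 1/(11/10) = 5 + 10/11 = 65/11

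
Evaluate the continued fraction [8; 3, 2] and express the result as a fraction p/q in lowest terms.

58/7

Compute successive convergents:
a_0 = 8: 8/1
a_1 = 3: 25/3
a_2 = 2: 58/7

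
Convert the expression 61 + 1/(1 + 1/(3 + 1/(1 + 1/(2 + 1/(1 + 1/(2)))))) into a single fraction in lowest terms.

Starting at the tail and folding back:
Start with 2.
1 + 1/(2/1) = 1 + 1/2 = 3/2
2 + 1/(3/2) = 2 + 2/3 = 8/3
1 + 1/(8/3) = 1 + 3/8 = 11/8
3 + 1/(11/8) = 3 + 8/11 = 41/11
1 + 1/(41/11) = 1 + 11/41 = 52/41
61 + 1/(52/41) = 61 + 41/52 = 3213/52

3213/52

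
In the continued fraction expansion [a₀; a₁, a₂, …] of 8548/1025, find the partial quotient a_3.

17

Repeatedly divide and take the remainder:
8548 = 8·1025 + 348, so a_0 = 8
1025 = 2·348 + 329, so a_1 = 2
348 = 1·329 + 19, so a_2 = 1
329 = 17·19 + 6, so a_3 = 17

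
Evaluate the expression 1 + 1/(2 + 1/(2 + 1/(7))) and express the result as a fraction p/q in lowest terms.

Start with 7.
2 + 1/(7/1) = 2 + 1/7 = 15/7
2 + 1/(15/7) = 2 + 7/15 = 37/15
1 + 1/(37/15) = 1 + 15/37 = 52/37

52/37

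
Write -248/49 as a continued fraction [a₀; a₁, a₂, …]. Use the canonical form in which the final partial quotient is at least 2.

[-6; 1, 15, 3]

⌊-248/49⌋ = -6, remainder 46
⌊49/46⌋ = 1, remainder 3
⌊46/3⌋ = 15, remainder 1
⌊3/1⌋ = 3, remainder 0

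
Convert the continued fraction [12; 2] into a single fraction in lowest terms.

25/2

Collapse the nested fraction from the inside out:
Start with 2.
12 + 1/(2/1) = 12 + 1/2 = 25/2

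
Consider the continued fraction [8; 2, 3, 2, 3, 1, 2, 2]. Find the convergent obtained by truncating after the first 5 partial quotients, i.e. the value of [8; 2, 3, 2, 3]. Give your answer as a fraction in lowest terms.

Use the convergent recurrence hₖ = aₖ·hₖ₋₁ + hₖ₋₂ (and likewise for the denominators kₖ):
a_0 = 8: 8/1
a_1 = 2: 17/2
a_2 = 3: 59/7
a_3 = 2: 135/16
a_4 = 3: 464/55

464/55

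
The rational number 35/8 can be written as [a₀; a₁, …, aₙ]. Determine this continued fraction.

[4; 2, 1, 2]

Repeatedly divide and take the remainder:
35 ÷ 8 → quotient 4, remainder 3
8 ÷ 3 → quotient 2, remainder 2
3 ÷ 2 → quotient 1, remainder 1
2 ÷ 1 → quotient 2, remainder 0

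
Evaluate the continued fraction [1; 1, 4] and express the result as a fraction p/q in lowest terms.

a_0 = 1: 1/1
a_1 = 1: 2/1
a_2 = 4: 9/5

9/5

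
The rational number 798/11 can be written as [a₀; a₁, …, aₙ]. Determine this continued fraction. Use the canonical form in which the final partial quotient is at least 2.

⌊798/11⌋ = 72, remainder 6
⌊11/6⌋ = 1, remainder 5
⌊6/5⌋ = 1, remainder 1
⌊5/1⌋ = 5, remainder 0

[72; 1, 1, 5]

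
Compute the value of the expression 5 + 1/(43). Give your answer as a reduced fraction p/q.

216/43

Start with 43.
5 + 1/(43/1) = 5 + 1/43 = 216/43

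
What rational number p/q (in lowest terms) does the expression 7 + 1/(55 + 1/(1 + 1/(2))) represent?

a_0 = 7: 7/1
a_1 = 55: 386/55
a_2 = 1: 393/56
a_3 = 2: 1172/167

1172/167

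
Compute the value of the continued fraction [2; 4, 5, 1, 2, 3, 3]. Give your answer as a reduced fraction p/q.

1758/785

Compute successive convergents:
a_0 = 2: 2/1
a_1 = 4: 9/4
a_2 = 5: 47/21
a_3 = 1: 56/25
a_4 = 2: 159/71
a_5 = 3: 533/238
a_6 = 3: 1758/785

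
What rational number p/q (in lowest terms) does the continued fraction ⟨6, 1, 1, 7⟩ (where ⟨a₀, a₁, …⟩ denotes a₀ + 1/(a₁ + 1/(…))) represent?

Work from the innermost term outward:
Start with 7.
1 + 1/(7/1) = 1 + 1/7 = 8/7
1 + 1/(8/7) = 1 + 7/8 = 15/8
6 + 1/(15/8) = 6 + 8/15 = 98/15

98/15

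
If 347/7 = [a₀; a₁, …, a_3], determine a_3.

3

347 = 49·7 + 4, so a_0 = 49
7 = 1·4 + 3, so a_1 = 1
4 = 1·3 + 1, so a_2 = 1
3 = 3·1 + 0, so a_3 = 3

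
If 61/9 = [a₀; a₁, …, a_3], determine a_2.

3

61 = 6·9 + 7, so a_0 = 6
9 = 1·7 + 2, so a_1 = 1
7 = 3·2 + 1, so a_2 = 3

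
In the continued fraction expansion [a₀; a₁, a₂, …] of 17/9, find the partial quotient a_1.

⌊17/9⌋ = 1, remainder 8
⌊9/8⌋ = 1, remainder 1

1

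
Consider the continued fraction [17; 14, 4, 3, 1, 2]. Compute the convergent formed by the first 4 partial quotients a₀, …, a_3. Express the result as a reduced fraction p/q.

Start with 3.
4 + 1/(3/1) = 4 + 1/3 = 13/3
14 + 1/(13/3) = 14 + 3/13 = 185/13
17 + 1/(185/13) = 17 + 13/185 = 3158/185

3158/185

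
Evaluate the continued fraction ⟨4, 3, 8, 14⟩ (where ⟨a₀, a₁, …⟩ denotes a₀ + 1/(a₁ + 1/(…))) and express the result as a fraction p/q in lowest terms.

Start with 14.
8 + 1/(14/1) = 8 + 1/14 = 113/14
3 + 1/(113/14) = 3 + 14/113 = 353/113
4 + 1/(353/113) = 4 + 113/353 = 1525/353

1525/353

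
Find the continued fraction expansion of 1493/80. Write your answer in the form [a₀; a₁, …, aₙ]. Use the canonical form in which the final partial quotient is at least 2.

Run the Euclidean algorithm, recording each quotient:
1493 = 18·80 + 53, so a_0 = 18
80 = 1·53 + 27, so a_1 = 1
53 = 1·27 + 26, so a_2 = 1
27 = 1·26 + 1, so a_3 = 1
26 = 26·1 + 0, so a_4 = 26

[18; 1, 1, 1, 26]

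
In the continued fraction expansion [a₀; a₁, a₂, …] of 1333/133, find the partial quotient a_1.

1333 = 10·133 + 3, so a_0 = 10
133 = 44·3 + 1, so a_1 = 44

44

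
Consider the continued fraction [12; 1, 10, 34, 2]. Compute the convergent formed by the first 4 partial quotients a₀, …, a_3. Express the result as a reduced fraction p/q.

4841/375

Start with 34.
10 + 1/(34/1) = 10 + 1/34 = 341/34
1 + 1/(341/34) = 1 + 34/341 = 375/341
12 + 1/(375/341) = 12 + 341/375 = 4841/375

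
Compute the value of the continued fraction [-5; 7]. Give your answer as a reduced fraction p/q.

Starting at the tail and folding back:
Start with 7.
-5 + 1/(7/1) = -5 + 1/7 = -34/7

-34/7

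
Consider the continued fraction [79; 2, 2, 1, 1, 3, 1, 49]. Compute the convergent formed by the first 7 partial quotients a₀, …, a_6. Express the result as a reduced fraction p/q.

Collapse the nested fraction from the inside out:
Start with 1.
3 + 1/(1/1) = 3 + 1/1 = 4/1
1 + 1/(4/1) = 1 + 1/4 = 5/4
1 + 1/(5/4) = 1 + 4/5 = 9/5
2 + 1/(9/5) = 2 + 5/9 = 23/9
2 + 1/(23/9) = 2 + 9/23 = 55/23
79 + 1/(55/23) = 79 + 23/55 = 4368/55

4368/55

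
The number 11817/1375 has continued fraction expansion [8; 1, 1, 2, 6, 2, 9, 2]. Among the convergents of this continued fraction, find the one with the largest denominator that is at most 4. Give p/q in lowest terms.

List convergents until the denominator exceeds the bound:
a_0 = 8: 8/1  (≤ bound)
a_1 = 1: 9/1  (≤ bound)
a_2 = 1: 17/2  (≤ bound)
a_3 = 2: 43/5  (> 4, stop)

17/2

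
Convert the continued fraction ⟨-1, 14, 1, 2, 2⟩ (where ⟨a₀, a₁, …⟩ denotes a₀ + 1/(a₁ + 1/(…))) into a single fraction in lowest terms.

-96/103

Start with 2.
2 + 1/(2/1) = 2 + 1/2 = 5/2
1 + 1/(5/2) = 1 + 2/5 = 7/5
14 + 1/(7/5) = 14 + 5/7 = 103/7
-1 + 1/(103/7) = -1 + 7/103 = -96/103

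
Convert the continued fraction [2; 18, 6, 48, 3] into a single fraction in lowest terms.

32591/15859

Starting at the tail and folding back:
Start with 3.
48 + 1/(3/1) = 48 + 1/3 = 145/3
6 + 1/(145/3) = 6 + 3/145 = 873/145
18 + 1/(873/145) = 18 + 145/873 = 15859/873
2 + 1/(15859/873) = 2 + 873/15859 = 32591/15859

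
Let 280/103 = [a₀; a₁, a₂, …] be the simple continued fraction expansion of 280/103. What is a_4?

1

Repeatedly divide and take the remainder:
280 ÷ 103 → quotient 2, remainder 74
103 ÷ 74 → quotient 1, remainder 29
74 ÷ 29 → quotient 2, remainder 16
29 ÷ 16 → quotient 1, remainder 13
16 ÷ 13 → quotient 1, remainder 3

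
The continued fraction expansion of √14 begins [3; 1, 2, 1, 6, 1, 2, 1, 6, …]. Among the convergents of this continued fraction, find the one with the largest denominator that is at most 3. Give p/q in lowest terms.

a_0 = 3: 3/1  (≤ bound)
a_1 = 1: 4/1  (≤ bound)
a_2 = 2: 11/3  (≤ bound)
a_3 = 1: 15/4  (> 3, stop)

11/3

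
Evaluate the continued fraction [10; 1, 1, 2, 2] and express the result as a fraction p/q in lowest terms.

Start with 2.
2 + 1/(2/1) = 2 + 1/2 = 5/2
1 + 1/(5/2) = 1 + 2/5 = 7/5
1 + 1/(7/5) = 1 + 5/7 = 12/7
10 + 1/(12/7) = 10 + 7/12 = 127/12

127/12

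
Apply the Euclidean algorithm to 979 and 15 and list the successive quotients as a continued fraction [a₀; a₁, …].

[65; 3, 1, 3]

⌊979/15⌋ = 65, remainder 4
⌊15/4⌋ = 3, remainder 3
⌊4/3⌋ = 1, remainder 1
⌊3/1⌋ = 3, remainder 0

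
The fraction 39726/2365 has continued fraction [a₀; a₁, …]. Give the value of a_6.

29

39726 ÷ 2365 → quotient 16, remainder 1886
2365 ÷ 1886 → quotient 1, remainder 479
1886 ÷ 479 → quotient 3, remainder 449
479 ÷ 449 → quotient 1, remainder 30
449 ÷ 30 → quotient 14, remainder 29
30 ÷ 29 → quotient 1, remainder 1
29 ÷ 1 → quotient 29, remainder 0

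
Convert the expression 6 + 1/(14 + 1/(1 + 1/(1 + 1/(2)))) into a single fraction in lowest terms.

443/73

Starting at the tail and folding back:
Start with 2.
1 + 1/(2/1) = 1 + 1/2 = 3/2
1 + 1/(3/2) = 1 + 2/3 = 5/3
14 + 1/(5/3) = 14 + 3/5 = 73/5
6 + 1/(73/5) = 6 + 5/73 = 443/73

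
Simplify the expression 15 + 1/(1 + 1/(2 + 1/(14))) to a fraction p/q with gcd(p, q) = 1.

Use the convergent recurrence hₖ = aₖ·hₖ₋₁ + hₖ₋₂ (and likewise for the denominators kₖ):
a_0 = 15: 15/1
a_1 = 1: 16/1
a_2 = 2: 47/3
a_3 = 14: 674/43

674/43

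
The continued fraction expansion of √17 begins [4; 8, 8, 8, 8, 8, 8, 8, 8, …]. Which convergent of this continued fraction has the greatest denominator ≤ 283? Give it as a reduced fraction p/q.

List convergents until the denominator exceeds the bound:
a_0 = 4: 4/1  (≤ bound)
a_1 = 8: 33/8  (≤ bound)
a_2 = 8: 268/65  (≤ bound)
a_3 = 8: 2177/528  (> 283, stop)

268/65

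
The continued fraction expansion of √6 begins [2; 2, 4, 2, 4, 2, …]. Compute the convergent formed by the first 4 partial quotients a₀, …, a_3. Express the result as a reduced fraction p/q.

49/20

a_0 = 2: 2/1
a_1 = 2: 5/2
a_2 = 4: 22/9
a_3 = 2: 49/20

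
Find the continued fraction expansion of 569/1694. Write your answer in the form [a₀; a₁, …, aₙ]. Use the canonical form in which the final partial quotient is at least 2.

569 = 0·1694 + 569, so a_0 = 0
1694 = 2·569 + 556, so a_1 = 2
569 = 1·556 + 13, so a_2 = 1
556 = 42·13 + 10, so a_3 = 42
13 = 1·10 + 3, so a_4 = 1
10 = 3·3 + 1, so a_5 = 3
3 = 3·1 + 0, so a_6 = 3

[0; 2, 1, 42, 1, 3, 3]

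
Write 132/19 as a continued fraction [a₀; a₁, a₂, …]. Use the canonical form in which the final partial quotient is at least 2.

⌊132/19⌋ = 6, remainder 18
⌊19/18⌋ = 1, remainder 1
⌊18/1⌋ = 18, remainder 0

[6; 1, 18]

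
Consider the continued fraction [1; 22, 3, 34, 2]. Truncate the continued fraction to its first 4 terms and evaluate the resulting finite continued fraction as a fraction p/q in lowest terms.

Collapse the nested fraction from the inside out:
Start with 34.
3 + 1/(34/1) = 3 + 1/34 = 103/34
22 + 1/(103/34) = 22 + 34/103 = 2300/103
1 + 1/(2300/103) = 1 + 103/2300 = 2403/2300

2403/2300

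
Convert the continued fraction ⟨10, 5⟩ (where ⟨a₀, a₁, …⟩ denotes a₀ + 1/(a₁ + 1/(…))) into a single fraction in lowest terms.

51/5

Collapse the nested fraction from the inside out:
Start with 5.
10 + 1/(5/1) = 10 + 1/5 = 51/5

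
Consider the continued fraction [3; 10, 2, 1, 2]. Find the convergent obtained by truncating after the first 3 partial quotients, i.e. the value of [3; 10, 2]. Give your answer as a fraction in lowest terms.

Start with 2.
10 + 1/(2/1) = 10 + 1/2 = 21/2
3 + 1/(21/2) = 3 + 2/21 = 65/21

65/21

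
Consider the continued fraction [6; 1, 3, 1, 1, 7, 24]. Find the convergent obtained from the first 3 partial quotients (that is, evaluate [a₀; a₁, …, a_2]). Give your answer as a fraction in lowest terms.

27/4

Use the convergent recurrence hₖ = aₖ·hₖ₋₁ + hₖ₋₂ (and likewise for the denominators kₖ):
a_0 = 6: 6/1
a_1 = 1: 7/1
a_2 = 3: 27/4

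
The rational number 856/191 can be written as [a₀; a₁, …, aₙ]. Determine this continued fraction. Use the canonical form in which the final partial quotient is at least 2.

[4; 2, 13, 7]

Repeatedly divide and take the remainder:
⌊856/191⌋ = 4, remainder 92
⌊191/92⌋ = 2, remainder 7
⌊92/7⌋ = 13, remainder 1
⌊7/1⌋ = 7, remainder 0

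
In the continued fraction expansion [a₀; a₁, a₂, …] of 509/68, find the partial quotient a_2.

Apply division with remainder until the remainder is 0:
⌊509/68⌋ = 7, remainder 33
⌊68/33⌋ = 2, remainder 2
⌊33/2⌋ = 16, remainder 1

16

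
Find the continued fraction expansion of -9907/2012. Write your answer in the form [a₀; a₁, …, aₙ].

[-5; 13, 6, 1, 1, 1, 7]

⌊-9907/2012⌋ = -5, remainder 153
⌊2012/153⌋ = 13, remainder 23
⌊153/23⌋ = 6, remainder 15
⌊23/15⌋ = 1, remainder 8
⌊15/8⌋ = 1, remainder 7
⌊8/7⌋ = 1, remainder 1
⌊7/1⌋ = 7, remainder 0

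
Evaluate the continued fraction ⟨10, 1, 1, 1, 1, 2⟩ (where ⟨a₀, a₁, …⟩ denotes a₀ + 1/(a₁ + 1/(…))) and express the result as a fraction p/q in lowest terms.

Compute successive convergents:
a_0 = 10: 10/1
a_1 = 1: 11/1
a_2 = 1: 21/2
a_3 = 1: 32/3
a_4 = 1: 53/5
a_5 = 2: 138/13

138/13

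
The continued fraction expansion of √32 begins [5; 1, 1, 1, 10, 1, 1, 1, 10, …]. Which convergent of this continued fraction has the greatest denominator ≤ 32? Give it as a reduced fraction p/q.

a_0 = 5: 5/1  (≤ bound)
a_1 = 1: 6/1  (≤ bound)
a_2 = 1: 11/2  (≤ bound)
a_3 = 1: 17/3  (≤ bound)
a_4 = 10: 181/32  (≤ bound)
a_5 = 1: 198/35  (> 32, stop)

181/32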